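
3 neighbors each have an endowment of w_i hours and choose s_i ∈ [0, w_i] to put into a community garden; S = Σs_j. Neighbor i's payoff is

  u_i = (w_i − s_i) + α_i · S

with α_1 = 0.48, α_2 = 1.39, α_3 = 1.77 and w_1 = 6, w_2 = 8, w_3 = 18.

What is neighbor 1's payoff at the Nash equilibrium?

∂u_i/∂s_i = α_i − 1, so neighbor i contributes w_i if α_i > 1, else 0.
α_i > 1 for i ∈ {2, 3}; NE contributions (0, 8, 18), S = 26.
u_1 = (6 − 0) + 0.48·26 = 18.48.

18.48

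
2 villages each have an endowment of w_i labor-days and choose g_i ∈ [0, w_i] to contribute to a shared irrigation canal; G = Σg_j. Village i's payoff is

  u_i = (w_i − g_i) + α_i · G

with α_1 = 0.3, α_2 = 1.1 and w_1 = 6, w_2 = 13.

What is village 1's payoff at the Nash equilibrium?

∂u_i/∂g_i = α_i − 1, so village i contributes w_i if α_i > 1, else 0.
α_i > 1 for i ∈ {2}; NE contributions (0, 13), G = 13.
u_1 = (6 − 0) + 0.3·13 = 9.9.

9.9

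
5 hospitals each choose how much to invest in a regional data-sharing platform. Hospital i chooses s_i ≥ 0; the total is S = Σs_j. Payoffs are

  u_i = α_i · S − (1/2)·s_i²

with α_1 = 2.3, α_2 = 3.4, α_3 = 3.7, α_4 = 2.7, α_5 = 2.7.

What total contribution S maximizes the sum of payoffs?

74

Planner FOC: ∂(Σu_j)/∂s_i = (Σα_j) − s_i = 0, so s_i^SO = Σα_j = 14.8 for every i; S^SO = 74.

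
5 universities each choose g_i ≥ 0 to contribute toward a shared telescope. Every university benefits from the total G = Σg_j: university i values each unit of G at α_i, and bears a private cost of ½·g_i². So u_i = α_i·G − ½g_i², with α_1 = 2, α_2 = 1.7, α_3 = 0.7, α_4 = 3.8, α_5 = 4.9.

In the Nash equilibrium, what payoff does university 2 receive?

20.825

University i's FOC: ∂u_i/∂g_i = α_i − g_i = 0, so g_i* = α_i.
NE contributions = (2, 1.7, 0.7, 3.8, 4.9); G = 13.1.
u_2 = α_2·G − ½·(g_2)² = 1.7·13.1 − ½·1.7² = 20.825.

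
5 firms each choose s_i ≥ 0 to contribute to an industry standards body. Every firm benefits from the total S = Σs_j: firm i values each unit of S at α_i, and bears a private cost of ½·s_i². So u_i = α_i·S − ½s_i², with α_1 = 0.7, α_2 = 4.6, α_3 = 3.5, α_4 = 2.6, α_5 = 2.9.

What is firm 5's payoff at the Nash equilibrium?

Firm i's FOC: ∂u_i/∂s_i = α_i − s_i = 0, so s_i* = α_i.
NE contributions = (0.7, 4.6, 3.5, 2.6, 2.9); S = 14.3.
u_5 = α_5·S − ½·(s_5)² = 2.9·14.3 − ½·2.9² = 37.265.

37.265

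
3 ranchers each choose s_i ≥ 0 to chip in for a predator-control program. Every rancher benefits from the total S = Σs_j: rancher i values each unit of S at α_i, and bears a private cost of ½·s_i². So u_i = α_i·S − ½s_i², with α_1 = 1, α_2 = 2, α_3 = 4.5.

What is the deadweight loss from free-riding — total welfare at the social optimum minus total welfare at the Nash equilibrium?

40.75

Rancher i's FOC: ∂u_i/∂s_i = α_i − s_i = 0, so s_i* = α_i.
NE contributions = (1, 2, 4.5); S = 7.5.
W^NE = (Σα)·S − ½Σα_i² = 7.5² − ½·25.25 = 43.625.
Planner sets s_i = Σα_j = 7.5 for every i, so S^SO = 3·7.5 = 22.5.
W^SO = (Σα)·S^SO − ½·3·(Σα)² = (3/2)·7.5² = 84.375.
Deadweight loss = W^SO − W^NE = 40.75.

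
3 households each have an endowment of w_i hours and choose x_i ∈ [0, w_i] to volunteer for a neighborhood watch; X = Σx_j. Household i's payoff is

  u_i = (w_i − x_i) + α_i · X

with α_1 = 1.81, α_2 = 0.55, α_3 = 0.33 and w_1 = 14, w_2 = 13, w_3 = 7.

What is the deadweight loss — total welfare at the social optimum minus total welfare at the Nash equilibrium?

33.8

∂u_i/∂x_i = α_i − 1, so household i contributes w_i if α_i > 1, else 0.
α_i > 1 for i ∈ {1}; NE contributions (14, 0, 0), X = 14.
W^NE = Σw_i − X^NE + (Σα_i)·X^NE = 34 + 1.69·14 = 57.66.
Planner: ∂(Σu_j)/∂x_i = Σα_j − 1 = 1.69 > 0, so everyone contributes w_i; X^SO = 34, W^SO = 34 + 1.69·34 = 91.46.
Deadweight loss = 33.8.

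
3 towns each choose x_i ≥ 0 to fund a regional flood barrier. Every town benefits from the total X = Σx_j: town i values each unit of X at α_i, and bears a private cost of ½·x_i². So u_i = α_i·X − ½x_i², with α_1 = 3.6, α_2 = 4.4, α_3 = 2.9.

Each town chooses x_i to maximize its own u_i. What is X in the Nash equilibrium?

Town i's FOC: ∂u_i/∂x_i = α_i − x_i = 0, so x_i* = α_i.
NE contributions = (3.6, 4.4, 2.9); X = 10.9.

10.9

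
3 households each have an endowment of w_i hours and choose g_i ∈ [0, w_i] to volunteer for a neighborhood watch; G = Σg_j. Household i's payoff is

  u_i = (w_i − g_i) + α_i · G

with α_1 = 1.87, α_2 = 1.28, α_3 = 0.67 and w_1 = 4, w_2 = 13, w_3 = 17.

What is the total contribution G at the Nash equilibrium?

∂u_i/∂g_i = α_i − 1, so household i contributes w_i if α_i > 1, else 0.
α_i > 1 for i ∈ {1, 2}; NE contributions (4, 13, 0), G = 17.

17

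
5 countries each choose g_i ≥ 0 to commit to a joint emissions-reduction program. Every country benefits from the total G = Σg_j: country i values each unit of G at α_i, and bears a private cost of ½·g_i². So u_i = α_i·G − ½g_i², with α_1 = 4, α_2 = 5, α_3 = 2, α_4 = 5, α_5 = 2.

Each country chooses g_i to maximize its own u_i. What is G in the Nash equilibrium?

18

Country i's FOC: ∂u_i/∂g_i = α_i − g_i = 0, so g_i* = α_i.
NE contributions = (4, 5, 2, 5, 2); G = 18.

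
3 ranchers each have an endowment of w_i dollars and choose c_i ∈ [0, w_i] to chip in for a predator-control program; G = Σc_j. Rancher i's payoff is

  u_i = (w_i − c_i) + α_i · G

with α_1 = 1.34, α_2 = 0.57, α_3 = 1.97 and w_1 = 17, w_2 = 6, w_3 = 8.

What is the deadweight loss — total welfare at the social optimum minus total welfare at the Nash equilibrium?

17.28

∂u_i/∂c_i = α_i − 1, so rancher i contributes w_i if α_i > 1, else 0.
α_i > 1 for i ∈ {1, 3}; NE contributions (17, 0, 8), G = 25.
W^NE = Σw_i − G^NE + (Σα_i)·G^NE = 31 + 2.88·25 = 103.
Planner: ∂(Σu_j)/∂c_i = Σα_j − 1 = 2.88 > 0, so everyone contributes w_i; G^SO = 31, W^SO = 31 + 2.88·31 = 120.28.
Deadweight loss = 17.28.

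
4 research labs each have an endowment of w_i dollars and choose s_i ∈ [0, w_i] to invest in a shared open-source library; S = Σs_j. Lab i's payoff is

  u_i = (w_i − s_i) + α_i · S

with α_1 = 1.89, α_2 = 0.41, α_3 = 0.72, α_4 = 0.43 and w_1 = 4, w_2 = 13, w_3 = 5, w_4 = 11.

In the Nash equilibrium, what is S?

4

∂u_i/∂s_i = α_i − 1, so lab i contributes w_i if α_i > 1, else 0.
α_i > 1 for i ∈ {1}; NE contributions (4, 0, 0, 0), S = 4.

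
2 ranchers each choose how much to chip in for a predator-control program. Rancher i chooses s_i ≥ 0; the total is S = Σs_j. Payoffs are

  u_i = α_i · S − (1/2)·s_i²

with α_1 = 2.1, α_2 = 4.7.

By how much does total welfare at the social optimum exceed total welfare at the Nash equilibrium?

Rancher i's FOC: ∂u_i/∂s_i = α_i − s_i = 0, so s_i* = α_i.
NE contributions = (2.1, 4.7); S = 6.8.
W^NE = (Σα)·S − ½Σα_i² = 6.8² − ½·26.5 = 32.99.
Planner sets s_i = Σα_j = 6.8 for every i, so S^SO = 2·6.8 = 13.6.
W^SO = (Σα)·S^SO − ½·2·(Σα)² = (2/2)·6.8² = 46.24.
Deadweight loss = W^SO − W^NE = 13.25.

13.25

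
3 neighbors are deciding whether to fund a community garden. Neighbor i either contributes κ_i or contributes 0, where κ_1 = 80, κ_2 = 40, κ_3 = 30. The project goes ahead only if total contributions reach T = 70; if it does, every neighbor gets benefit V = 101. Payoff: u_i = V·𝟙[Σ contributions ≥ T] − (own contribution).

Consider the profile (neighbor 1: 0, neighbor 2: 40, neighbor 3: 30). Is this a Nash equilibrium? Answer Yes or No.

Total = 70 ≥ 70: provided.
Neighbor 1 (pledges 0, payoff 101): pledging 80 → total 150, payoff 21. No gain.
Neighbor 2 (pledges 40, payoff 61): dropping to 0 → total 30, payoff 0. No gain.
Neighbor 3 (pledges 30, payoff 71): dropping to 0 → total 40, payoff 0. No gain.

Yes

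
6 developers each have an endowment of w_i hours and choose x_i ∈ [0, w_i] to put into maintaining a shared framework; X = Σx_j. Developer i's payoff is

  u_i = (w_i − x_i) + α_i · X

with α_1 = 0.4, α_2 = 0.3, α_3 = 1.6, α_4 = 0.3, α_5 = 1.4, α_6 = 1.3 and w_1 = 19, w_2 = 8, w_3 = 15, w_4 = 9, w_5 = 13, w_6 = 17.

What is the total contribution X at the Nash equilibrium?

∂u_i/∂x_i = α_i − 1, so developer i contributes w_i if α_i > 1, else 0.
α_i > 1 for i ∈ {3, 5, 6}; NE contributions (0, 0, 15, 0, 13, 17), X = 45.

45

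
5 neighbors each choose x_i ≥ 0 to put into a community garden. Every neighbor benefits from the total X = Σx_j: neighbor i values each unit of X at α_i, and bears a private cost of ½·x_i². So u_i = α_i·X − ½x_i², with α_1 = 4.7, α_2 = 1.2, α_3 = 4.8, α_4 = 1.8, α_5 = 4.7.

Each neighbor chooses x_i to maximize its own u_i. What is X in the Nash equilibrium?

Neighbor i's FOC: ∂u_i/∂x_i = α_i − x_i = 0, so x_i* = α_i.
NE contributions = (4.7, 1.2, 4.8, 1.8, 4.7); X = 17.2.

17.2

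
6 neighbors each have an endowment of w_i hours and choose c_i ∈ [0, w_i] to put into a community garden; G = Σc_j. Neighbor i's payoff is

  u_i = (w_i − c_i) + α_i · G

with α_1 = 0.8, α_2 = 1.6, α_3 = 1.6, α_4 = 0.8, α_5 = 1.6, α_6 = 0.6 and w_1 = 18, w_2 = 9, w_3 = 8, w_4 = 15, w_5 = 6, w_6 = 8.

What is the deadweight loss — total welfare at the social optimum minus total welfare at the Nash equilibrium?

246

∂u_i/∂c_i = α_i − 1, so neighbor i contributes w_i if α_i > 1, else 0.
α_i > 1 for i ∈ {2, 3, 5}; NE contributions (0, 9, 8, 0, 6, 0), G = 23.
W^NE = Σw_i − G^NE + (Σα_i)·G^NE = 64 + 6·23 = 202.
Planner: ∂(Σu_j)/∂c_i = Σα_j − 1 = 6 > 0, so everyone contributes w_i; G^SO = 64, W^SO = 64 + 6·64 = 448.
Deadweight loss = 246.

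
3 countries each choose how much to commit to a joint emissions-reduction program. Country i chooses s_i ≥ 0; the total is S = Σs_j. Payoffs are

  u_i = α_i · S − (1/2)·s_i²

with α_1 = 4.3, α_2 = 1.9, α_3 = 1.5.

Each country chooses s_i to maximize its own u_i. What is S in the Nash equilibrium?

7.7

Country i's FOC: ∂u_i/∂s_i = α_i − s_i = 0, so s_i* = α_i.
NE contributions = (4.3, 1.9, 1.5); S = 7.7.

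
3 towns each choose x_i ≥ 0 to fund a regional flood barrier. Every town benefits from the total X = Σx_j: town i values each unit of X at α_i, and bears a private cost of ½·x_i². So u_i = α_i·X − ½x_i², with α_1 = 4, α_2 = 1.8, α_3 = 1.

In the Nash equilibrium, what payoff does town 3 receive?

Town i's FOC: ∂u_i/∂x_i = α_i − x_i = 0, so x_i* = α_i.
NE contributions = (4, 1.8, 1); X = 6.8.
u_3 = α_3·X − ½·(x_3)² = 1·6.8 − ½·1² = 6.3.

6.3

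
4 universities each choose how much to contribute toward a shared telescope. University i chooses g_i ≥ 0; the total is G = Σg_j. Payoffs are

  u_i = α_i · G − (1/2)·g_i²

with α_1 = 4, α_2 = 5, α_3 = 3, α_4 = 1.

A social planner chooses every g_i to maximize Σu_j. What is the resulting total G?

Planner FOC: ∂(Σu_j)/∂g_i = (Σα_j) − g_i = 0, so g_i^SO = Σα_j = 13 for every i; G^SO = 52.

52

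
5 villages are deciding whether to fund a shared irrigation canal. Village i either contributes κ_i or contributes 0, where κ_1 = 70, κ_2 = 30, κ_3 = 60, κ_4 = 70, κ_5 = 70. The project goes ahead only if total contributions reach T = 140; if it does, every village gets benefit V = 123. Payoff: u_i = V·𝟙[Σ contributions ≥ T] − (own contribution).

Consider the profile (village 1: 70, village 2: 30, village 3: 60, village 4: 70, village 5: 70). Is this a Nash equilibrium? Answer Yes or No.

No

Total = 300 ≥ 140: provided.
Village 1 (pledges 70, payoff 53): dropping to 0 → total 230, payoff 123. Profitable deviation.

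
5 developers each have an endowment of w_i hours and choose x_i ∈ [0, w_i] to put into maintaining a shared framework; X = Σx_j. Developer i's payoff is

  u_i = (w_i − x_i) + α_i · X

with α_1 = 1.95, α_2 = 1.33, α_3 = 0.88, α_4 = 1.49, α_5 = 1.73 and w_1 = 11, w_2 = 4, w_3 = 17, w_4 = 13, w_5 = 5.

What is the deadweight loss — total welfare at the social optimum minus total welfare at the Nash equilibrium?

108.46

∂u_i/∂x_i = α_i − 1, so developer i contributes w_i if α_i > 1, else 0.
α_i > 1 for i ∈ {1, 2, 4, 5}; NE contributions (11, 4, 0, 13, 5), X = 33.
W^NE = Σw_i − X^NE + (Σα_i)·X^NE = 50 + 6.38·33 = 260.54.
Planner: ∂(Σu_j)/∂x_i = Σα_j − 1 = 6.38 > 0, so everyone contributes w_i; X^SO = 50, W^SO = 50 + 6.38·50 = 369.
Deadweight loss = 108.46.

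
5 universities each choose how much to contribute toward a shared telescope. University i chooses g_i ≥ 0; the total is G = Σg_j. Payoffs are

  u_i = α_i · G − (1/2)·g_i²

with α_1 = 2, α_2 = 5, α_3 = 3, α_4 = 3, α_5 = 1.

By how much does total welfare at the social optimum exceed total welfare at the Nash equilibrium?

318

University i's FOC: ∂u_i/∂g_i = α_i − g_i = 0, so g_i* = α_i.
NE contributions = (2, 5, 3, 3, 1); G = 14.
W^NE = (Σα)·G − ½Σα_i² = 14² − ½·48 = 172.
Planner sets g_i = Σα_j = 14 for every i, so G^SO = 5·14 = 70.
W^SO = (Σα)·G^SO − ½·5·(Σα)² = (5/2)·14² = 490.
Deadweight loss = W^SO − W^NE = 318.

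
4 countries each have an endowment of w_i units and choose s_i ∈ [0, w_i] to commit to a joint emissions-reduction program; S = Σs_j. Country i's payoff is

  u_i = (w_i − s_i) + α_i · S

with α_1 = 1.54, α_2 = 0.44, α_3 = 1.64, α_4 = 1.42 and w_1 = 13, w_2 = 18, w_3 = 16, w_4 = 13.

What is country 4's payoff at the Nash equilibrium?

∂u_i/∂s_i = α_i − 1, so country i contributes w_i if α_i > 1, else 0.
α_i > 1 for i ∈ {1, 3, 4}; NE contributions (13, 0, 16, 13), S = 42.
u_4 = (13 − 13) + 1.42·42 = 59.64.

59.64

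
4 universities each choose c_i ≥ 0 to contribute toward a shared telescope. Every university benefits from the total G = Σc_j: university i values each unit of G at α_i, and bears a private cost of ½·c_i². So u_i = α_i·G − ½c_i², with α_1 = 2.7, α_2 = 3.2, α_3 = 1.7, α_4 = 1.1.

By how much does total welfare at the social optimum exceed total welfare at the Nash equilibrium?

86.505

University i's FOC: ∂u_i/∂c_i = α_i − c_i = 0, so c_i* = α_i.
NE contributions = (2.7, 3.2, 1.7, 1.1); G = 8.7.
W^NE = (Σα)·G − ½Σα_i² = 8.7² − ½·21.63 = 64.875.
Planner sets c_i = Σα_j = 8.7 for every i, so G^SO = 4·8.7 = 34.8.
W^SO = (Σα)·G^SO − ½·4·(Σα)² = (4/2)·8.7² = 151.38.
Deadweight loss = W^SO − W^NE = 86.505.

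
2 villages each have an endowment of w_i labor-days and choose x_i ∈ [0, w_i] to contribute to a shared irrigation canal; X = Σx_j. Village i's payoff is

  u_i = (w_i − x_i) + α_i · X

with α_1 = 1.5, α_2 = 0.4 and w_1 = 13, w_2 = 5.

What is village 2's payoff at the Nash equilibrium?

∂u_i/∂x_i = α_i − 1, so village i contributes w_i if α_i > 1, else 0.
α_i > 1 for i ∈ {1}; NE contributions (13, 0), X = 13.
u_2 = (5 − 0) + 0.4·13 = 10.2.

10.2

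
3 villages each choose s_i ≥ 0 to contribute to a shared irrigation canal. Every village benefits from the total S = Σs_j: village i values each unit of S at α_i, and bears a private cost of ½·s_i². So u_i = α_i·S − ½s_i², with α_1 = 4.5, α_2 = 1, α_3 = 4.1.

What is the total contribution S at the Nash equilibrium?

Village i's FOC: ∂u_i/∂s_i = α_i − s_i = 0, so s_i* = α_i.
NE contributions = (4.5, 1, 4.1); S = 9.6.

9.6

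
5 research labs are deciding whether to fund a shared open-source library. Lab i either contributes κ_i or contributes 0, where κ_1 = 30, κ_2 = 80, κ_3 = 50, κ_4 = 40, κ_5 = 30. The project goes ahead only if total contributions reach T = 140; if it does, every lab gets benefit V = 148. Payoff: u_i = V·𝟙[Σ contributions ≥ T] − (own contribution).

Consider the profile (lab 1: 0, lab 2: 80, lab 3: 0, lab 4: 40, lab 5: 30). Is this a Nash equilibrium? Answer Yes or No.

Yes

Total = 150 ≥ 140: provided.
Lab 1 (pledges 0, payoff 148): pledging 30 → total 180, payoff 118. No gain.
Lab 2 (pledges 80, payoff 68): dropping to 0 → total 70, payoff 0. No gain.
Lab 3 (pledges 0, payoff 148): pledging 50 → total 200, payoff 98. No gain.
Lab 4 (pledges 40, payoff 108): dropping to 0 → total 110, payoff 0. No gain.
Lab 5 (pledges 30, payoff 118): dropping to 0 → total 120, payoff 0. No gain.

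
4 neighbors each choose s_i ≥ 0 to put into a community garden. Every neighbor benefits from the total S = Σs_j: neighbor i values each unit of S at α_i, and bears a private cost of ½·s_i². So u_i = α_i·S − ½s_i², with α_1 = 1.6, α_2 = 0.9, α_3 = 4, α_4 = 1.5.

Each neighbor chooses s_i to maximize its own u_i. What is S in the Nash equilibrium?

Neighbor i's FOC: ∂u_i/∂s_i = α_i − s_i = 0, so s_i* = α_i.
NE contributions = (1.6, 0.9, 4, 1.5); S = 8.

8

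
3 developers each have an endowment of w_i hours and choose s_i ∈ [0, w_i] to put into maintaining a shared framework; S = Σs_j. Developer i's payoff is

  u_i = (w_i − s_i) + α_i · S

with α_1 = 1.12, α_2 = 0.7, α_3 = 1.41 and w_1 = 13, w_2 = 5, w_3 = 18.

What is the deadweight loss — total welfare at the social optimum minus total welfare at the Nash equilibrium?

∂u_i/∂s_i = α_i − 1, so developer i contributes w_i if α_i > 1, else 0.
α_i > 1 for i ∈ {1, 3}; NE contributions (13, 0, 18), S = 31.
W^NE = Σw_i − S^NE + (Σα_i)·S^NE = 36 + 2.23·31 = 105.13.
Planner: ∂(Σu_j)/∂s_i = Σα_j − 1 = 2.23 > 0, so everyone contributes w_i; S^SO = 36, W^SO = 36 + 2.23·36 = 116.28.
Deadweight loss = 11.15.

11.15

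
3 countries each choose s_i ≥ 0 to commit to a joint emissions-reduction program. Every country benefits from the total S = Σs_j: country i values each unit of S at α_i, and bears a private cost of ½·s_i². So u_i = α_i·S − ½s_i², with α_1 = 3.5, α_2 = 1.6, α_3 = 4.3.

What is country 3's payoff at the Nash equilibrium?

31.175

Country i's FOC: ∂u_i/∂s_i = α_i − s_i = 0, so s_i* = α_i.
NE contributions = (3.5, 1.6, 4.3); S = 9.4.
u_3 = α_3·S − ½·(s_3)² = 4.3·9.4 − ½·4.3² = 31.175.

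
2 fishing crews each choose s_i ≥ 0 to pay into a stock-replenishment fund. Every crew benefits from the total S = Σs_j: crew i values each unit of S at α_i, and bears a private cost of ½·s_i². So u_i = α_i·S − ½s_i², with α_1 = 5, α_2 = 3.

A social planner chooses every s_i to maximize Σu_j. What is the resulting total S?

16

Planner FOC: ∂(Σu_j)/∂s_i = (Σα_j) − s_i = 0, so s_i^SO = Σα_j = 8 for every i; S^SO = 16.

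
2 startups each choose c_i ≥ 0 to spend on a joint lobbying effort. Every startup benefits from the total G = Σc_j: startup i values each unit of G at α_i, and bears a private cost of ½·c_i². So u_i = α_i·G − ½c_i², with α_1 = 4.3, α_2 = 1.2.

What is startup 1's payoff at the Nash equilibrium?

Startup i's FOC: ∂u_i/∂c_i = α_i − c_i = 0, so c_i* = α_i.
NE contributions = (4.3, 1.2); G = 5.5.
u_1 = α_1·G − ½·(c_1)² = 4.3·5.5 − ½·4.3² = 14.405.

14.405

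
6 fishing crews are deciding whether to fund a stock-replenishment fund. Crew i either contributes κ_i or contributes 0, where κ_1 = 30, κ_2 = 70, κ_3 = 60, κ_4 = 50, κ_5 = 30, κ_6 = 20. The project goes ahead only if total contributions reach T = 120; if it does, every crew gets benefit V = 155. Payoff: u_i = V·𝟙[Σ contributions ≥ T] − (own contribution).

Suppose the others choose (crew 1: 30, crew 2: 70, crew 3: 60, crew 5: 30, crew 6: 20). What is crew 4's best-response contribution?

Others' total = 210 ≥ 120; contributing adds cost 50 for no extra benefit.
Best response: 0.

0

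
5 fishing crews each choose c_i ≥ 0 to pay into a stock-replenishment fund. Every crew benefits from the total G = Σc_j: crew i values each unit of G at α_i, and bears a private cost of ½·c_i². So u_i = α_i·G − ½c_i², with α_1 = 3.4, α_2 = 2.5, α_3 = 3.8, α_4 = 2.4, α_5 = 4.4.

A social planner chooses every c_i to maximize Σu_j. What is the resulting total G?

82.5

Planner FOC: ∂(Σu_j)/∂c_i = (Σα_j) − c_i = 0, so c_i^SO = Σα_j = 16.5 for every i; G^SO = 82.5.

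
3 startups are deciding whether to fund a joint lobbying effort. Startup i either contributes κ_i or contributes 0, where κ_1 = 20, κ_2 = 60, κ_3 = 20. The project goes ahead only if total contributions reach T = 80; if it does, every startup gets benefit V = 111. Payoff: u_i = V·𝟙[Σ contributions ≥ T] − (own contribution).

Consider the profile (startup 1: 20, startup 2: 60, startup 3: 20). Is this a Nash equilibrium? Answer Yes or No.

No

Total = 100 ≥ 80: provided.
Startup 1 (pledges 20, payoff 91): dropping to 0 → total 80, payoff 111. Profitable deviation.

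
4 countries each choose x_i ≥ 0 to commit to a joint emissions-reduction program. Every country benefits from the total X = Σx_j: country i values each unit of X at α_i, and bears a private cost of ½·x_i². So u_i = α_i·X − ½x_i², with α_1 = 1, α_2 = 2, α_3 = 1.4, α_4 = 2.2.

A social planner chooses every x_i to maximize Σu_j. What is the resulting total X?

Planner FOC: ∂(Σu_j)/∂x_i = (Σα_j) − x_i = 0, so x_i^SO = Σα_j = 6.6 for every i; X^SO = 26.4.

26.4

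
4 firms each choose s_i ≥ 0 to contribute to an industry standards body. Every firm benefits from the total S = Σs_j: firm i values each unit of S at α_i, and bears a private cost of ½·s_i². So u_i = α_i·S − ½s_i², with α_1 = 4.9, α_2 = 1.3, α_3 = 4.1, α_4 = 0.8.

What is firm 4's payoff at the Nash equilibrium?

Firm i's FOC: ∂u_i/∂s_i = α_i − s_i = 0, so s_i* = α_i.
NE contributions = (4.9, 1.3, 4.1, 0.8); S = 11.1.
u_4 = α_4·S − ½·(s_4)² = 0.8·11.1 − ½·0.8² = 8.56.

8.56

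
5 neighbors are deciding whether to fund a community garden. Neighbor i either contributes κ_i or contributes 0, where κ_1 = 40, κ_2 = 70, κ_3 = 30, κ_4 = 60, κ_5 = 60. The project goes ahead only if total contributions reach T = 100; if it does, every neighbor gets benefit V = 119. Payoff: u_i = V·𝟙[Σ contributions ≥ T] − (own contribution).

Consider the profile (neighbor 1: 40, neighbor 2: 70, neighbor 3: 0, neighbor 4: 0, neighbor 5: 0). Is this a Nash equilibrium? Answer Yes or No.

Total = 110 ≥ 100: provided.
Neighbor 1 (pledges 40, payoff 79): dropping to 0 → total 70, payoff 0. No gain.
Neighbor 2 (pledges 70, payoff 49): dropping to 0 → total 40, payoff 0. No gain.
Neighbor 3 (pledges 0, payoff 119): pledging 30 → total 140, payoff 89. No gain.
Neighbor 4 (pledges 0, payoff 119): pledging 60 → total 170, payoff 59. No gain.
Neighbor 5 (pledges 0, payoff 119): pledging 60 → total 170, payoff 59. No gain.

Yes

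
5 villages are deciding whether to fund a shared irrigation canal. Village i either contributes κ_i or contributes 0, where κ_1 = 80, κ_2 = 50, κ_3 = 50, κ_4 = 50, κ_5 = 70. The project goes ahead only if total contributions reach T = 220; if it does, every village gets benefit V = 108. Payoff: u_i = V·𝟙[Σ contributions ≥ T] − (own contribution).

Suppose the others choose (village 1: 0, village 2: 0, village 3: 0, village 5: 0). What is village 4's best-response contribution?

Others' total = 0. Even contributing 50 gives 50 < 220: no benefit either way.
Best response: 0.

0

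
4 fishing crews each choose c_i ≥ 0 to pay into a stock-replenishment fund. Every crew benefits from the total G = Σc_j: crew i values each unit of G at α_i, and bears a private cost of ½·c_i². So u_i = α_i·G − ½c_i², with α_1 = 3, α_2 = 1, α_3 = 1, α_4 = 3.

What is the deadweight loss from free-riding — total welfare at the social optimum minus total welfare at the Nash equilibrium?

Crew i's FOC: ∂u_i/∂c_i = α_i − c_i = 0, so c_i* = α_i.
NE contributions = (3, 1, 1, 3); G = 8.
W^NE = (Σα)·G − ½Σα_i² = 8² − ½·20 = 54.
Planner sets c_i = Σα_j = 8 for every i, so G^SO = 4·8 = 32.
W^SO = (Σα)·G^SO − ½·4·(Σα)² = (4/2)·8² = 128.
Deadweight loss = W^SO − W^NE = 74.

74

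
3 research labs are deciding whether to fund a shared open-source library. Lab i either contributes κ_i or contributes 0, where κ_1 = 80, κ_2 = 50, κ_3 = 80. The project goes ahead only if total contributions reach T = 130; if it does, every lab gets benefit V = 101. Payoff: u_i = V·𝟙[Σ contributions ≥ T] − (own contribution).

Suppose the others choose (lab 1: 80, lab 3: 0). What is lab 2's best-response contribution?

50

Others' total = 80. Contributing 50 brings total to 130 ≥ 130: gain V − κ_2 = 51.
Best response: 50.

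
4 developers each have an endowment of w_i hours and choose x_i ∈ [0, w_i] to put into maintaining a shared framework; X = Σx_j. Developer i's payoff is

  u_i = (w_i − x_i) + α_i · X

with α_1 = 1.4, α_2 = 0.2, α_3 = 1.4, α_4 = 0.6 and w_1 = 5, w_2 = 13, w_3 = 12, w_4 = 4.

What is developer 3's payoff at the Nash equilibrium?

23.8

∂u_i/∂x_i = α_i − 1, so developer i contributes w_i if α_i > 1, else 0.
α_i > 1 for i ∈ {1, 3}; NE contributions (5, 0, 12, 0), X = 17.
u_3 = (12 − 12) + 1.4·17 = 23.8.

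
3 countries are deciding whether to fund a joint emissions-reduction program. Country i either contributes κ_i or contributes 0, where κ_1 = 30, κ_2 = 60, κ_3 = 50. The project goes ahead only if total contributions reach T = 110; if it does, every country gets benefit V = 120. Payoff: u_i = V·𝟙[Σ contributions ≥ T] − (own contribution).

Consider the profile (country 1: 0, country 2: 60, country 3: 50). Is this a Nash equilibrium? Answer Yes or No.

Yes

Total = 110 ≥ 110: provided.
Country 1 (pledges 0, payoff 120): pledging 30 → total 140, payoff 90. No gain.
Country 2 (pledges 60, payoff 60): dropping to 0 → total 50, payoff 0. No gain.
Country 3 (pledges 50, payoff 70): dropping to 0 → total 60, payoff 0. No gain.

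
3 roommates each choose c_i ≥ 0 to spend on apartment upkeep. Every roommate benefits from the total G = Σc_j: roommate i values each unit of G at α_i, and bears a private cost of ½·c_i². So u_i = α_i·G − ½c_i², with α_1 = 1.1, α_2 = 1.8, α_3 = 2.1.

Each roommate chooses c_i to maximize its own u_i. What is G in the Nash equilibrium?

Roommate i's FOC: ∂u_i/∂c_i = α_i − c_i = 0, so c_i* = α_i.
NE contributions = (1.1, 1.8, 2.1); G = 5.

5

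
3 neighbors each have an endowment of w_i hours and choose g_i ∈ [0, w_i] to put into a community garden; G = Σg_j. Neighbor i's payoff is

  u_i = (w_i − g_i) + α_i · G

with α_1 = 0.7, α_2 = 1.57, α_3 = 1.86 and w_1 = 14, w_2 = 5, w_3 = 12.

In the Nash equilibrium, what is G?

∂u_i/∂g_i = α_i − 1, so neighbor i contributes w_i if α_i > 1, else 0.
α_i > 1 for i ∈ {2, 3}; NE contributions (0, 5, 12), G = 17.

17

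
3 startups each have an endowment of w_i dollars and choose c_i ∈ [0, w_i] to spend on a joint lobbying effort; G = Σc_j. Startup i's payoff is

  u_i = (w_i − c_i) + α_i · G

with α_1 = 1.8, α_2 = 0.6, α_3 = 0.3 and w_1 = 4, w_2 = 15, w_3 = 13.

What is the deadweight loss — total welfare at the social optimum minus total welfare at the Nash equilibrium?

47.6

∂u_i/∂c_i = α_i − 1, so startup i contributes w_i if α_i > 1, else 0.
α_i > 1 for i ∈ {1}; NE contributions (4, 0, 0), G = 4.
W^NE = Σw_i − G^NE + (Σα_i)·G^NE = 32 + 1.7·4 = 38.8.
Planner: ∂(Σu_j)/∂c_i = Σα_j − 1 = 1.7 > 0, so everyone contributes w_i; G^SO = 32, W^SO = 32 + 1.7·32 = 86.4.
Deadweight loss = 47.6.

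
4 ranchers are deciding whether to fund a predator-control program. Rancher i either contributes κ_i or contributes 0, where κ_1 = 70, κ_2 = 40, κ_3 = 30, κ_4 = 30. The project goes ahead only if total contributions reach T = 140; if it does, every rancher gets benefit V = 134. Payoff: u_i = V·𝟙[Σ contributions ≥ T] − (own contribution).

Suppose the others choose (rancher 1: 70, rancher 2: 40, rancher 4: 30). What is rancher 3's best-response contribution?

Others' total = 140 ≥ 140; contributing adds cost 30 for no extra benefit.
Best response: 0.

0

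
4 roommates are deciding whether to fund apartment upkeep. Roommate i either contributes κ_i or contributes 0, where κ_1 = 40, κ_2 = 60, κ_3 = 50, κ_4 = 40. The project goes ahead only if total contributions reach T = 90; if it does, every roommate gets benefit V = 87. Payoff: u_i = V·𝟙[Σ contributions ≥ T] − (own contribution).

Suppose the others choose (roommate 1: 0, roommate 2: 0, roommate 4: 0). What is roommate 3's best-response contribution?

0

Others' total = 0. Even contributing 50 gives 50 < 90: no benefit either way.
Best response: 0.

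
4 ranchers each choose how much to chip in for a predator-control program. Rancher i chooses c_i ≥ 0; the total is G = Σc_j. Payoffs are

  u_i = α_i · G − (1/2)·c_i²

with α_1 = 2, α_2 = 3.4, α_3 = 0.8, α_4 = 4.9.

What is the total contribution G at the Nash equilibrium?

Rancher i's FOC: ∂u_i/∂c_i = α_i − c_i = 0, so c_i* = α_i.
NE contributions = (2, 3.4, 0.8, 4.9); G = 11.1.

11.1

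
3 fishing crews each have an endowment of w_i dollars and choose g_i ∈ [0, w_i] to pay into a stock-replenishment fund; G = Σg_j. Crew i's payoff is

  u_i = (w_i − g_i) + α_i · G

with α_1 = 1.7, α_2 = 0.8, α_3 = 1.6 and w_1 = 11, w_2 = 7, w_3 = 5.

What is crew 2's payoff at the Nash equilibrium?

19.8

∂u_i/∂g_i = α_i − 1, so crew i contributes w_i if α_i > 1, else 0.
α_i > 1 for i ∈ {1, 3}; NE contributions (11, 0, 5), G = 16.
u_2 = (7 − 0) + 0.8·16 = 19.8.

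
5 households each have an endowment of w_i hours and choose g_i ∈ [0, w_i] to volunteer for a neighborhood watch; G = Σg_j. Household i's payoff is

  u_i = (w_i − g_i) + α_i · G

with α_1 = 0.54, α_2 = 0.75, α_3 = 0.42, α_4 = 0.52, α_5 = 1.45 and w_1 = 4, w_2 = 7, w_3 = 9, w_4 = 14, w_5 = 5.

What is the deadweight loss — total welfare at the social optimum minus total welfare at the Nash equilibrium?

91.12

∂u_i/∂g_i = α_i − 1, so household i contributes w_i if α_i > 1, else 0.
α_i > 1 for i ∈ {5}; NE contributions (0, 0, 0, 0, 5), G = 5.
W^NE = Σw_i − G^NE + (Σα_i)·G^NE = 39 + 2.68·5 = 52.4.
Planner: ∂(Σu_j)/∂g_i = Σα_j − 1 = 2.68 > 0, so everyone contributes w_i; G^SO = 39, W^SO = 39 + 2.68·39 = 143.52.
Deadweight loss = 91.12.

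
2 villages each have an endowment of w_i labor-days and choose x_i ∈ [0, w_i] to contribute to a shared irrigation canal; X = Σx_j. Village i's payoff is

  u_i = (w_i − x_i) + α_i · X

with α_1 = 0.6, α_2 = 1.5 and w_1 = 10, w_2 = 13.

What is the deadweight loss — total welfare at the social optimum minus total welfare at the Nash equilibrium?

11

∂u_i/∂x_i = α_i − 1, so village i contributes w_i if α_i > 1, else 0.
α_i > 1 for i ∈ {2}; NE contributions (0, 13), X = 13.
W^NE = Σw_i − X^NE + (Σα_i)·X^NE = 23 + 1.1·13 = 37.3.
Planner: ∂(Σu_j)/∂x_i = Σα_j − 1 = 1.1 > 0, so everyone contributes w_i; X^SO = 23, W^SO = 23 + 1.1·23 = 48.3.
Deadweight loss = 11.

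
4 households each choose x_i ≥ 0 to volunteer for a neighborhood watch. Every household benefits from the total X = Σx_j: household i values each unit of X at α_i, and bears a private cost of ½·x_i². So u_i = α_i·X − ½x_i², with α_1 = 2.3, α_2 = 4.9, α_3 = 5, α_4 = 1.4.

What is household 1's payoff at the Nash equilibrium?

28.635

Household i's FOC: ∂u_i/∂x_i = α_i − x_i = 0, so x_i* = α_i.
NE contributions = (2.3, 4.9, 5, 1.4); X = 13.6.
u_1 = α_1·X − ½·(x_1)² = 2.3·13.6 − ½·2.3² = 28.635.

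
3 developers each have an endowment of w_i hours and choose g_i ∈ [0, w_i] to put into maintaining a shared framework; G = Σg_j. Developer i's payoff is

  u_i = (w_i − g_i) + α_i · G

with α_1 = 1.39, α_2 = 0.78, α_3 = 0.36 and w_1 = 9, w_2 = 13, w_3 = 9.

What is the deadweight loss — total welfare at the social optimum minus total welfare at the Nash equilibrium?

∂u_i/∂g_i = α_i − 1, so developer i contributes w_i if α_i > 1, else 0.
α_i > 1 for i ∈ {1}; NE contributions (9, 0, 0), G = 9.
W^NE = Σw_i − G^NE + (Σα_i)·G^NE = 31 + 1.53·9 = 44.77.
Planner: ∂(Σu_j)/∂g_i = Σα_j − 1 = 1.53 > 0, so everyone contributes w_i; G^SO = 31, W^SO = 31 + 1.53·31 = 78.43.
Deadweight loss = 33.66.

33.66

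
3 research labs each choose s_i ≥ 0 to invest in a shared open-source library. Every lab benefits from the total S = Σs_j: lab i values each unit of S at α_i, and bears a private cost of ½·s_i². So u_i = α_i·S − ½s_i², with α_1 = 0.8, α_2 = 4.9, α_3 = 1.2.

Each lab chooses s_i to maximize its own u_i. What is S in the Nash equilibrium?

6.9

Lab i's FOC: ∂u_i/∂s_i = α_i − s_i = 0, so s_i* = α_i.
NE contributions = (0.8, 4.9, 1.2); S = 6.9.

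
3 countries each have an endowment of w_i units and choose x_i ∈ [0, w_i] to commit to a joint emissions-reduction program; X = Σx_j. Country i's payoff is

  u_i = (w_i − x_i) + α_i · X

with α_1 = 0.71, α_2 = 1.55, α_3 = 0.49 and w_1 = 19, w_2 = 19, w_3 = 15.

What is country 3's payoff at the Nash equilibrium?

24.31

∂u_i/∂x_i = α_i − 1, so country i contributes w_i if α_i > 1, else 0.
α_i > 1 for i ∈ {2}; NE contributions (0, 19, 0), X = 19.
u_3 = (15 − 0) + 0.49·19 = 24.31.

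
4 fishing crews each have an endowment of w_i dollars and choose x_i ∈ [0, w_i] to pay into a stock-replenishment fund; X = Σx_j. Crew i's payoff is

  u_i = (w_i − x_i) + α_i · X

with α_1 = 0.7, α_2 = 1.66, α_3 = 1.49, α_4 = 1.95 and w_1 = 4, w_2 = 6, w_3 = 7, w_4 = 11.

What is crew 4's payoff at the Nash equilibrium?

∂u_i/∂x_i = α_i − 1, so crew i contributes w_i if α_i > 1, else 0.
α_i > 1 for i ∈ {2, 3, 4}; NE contributions (0, 6, 7, 11), X = 24.
u_4 = (11 − 11) + 1.95·24 = 46.8.

46.8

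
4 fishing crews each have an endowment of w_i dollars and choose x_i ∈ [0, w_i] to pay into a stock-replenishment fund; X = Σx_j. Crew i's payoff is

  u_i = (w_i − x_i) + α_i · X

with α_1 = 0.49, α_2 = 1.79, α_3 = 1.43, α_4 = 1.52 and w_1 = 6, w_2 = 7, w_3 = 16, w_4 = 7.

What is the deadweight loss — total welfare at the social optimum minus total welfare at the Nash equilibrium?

∂u_i/∂x_i = α_i − 1, so crew i contributes w_i if α_i > 1, else 0.
α_i > 1 for i ∈ {2, 3, 4}; NE contributions (0, 7, 16, 7), X = 30.
W^NE = Σw_i − X^NE + (Σα_i)·X^NE = 36 + 4.23·30 = 162.9.
Planner: ∂(Σu_j)/∂x_i = Σα_j − 1 = 4.23 > 0, so everyone contributes w_i; X^SO = 36, W^SO = 36 + 4.23·36 = 188.28.
Deadweight loss = 25.38.

25.38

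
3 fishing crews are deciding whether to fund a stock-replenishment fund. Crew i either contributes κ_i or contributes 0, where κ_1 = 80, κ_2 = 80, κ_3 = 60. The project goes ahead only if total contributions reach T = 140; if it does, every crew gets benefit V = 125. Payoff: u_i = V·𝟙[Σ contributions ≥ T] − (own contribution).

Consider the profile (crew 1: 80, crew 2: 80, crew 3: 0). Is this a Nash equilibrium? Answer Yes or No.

Yes

Total = 160 ≥ 140: provided.
Crew 1 (pledges 80, payoff 45): dropping to 0 → total 80, payoff 0. No gain.
Crew 2 (pledges 80, payoff 45): dropping to 0 → total 80, payoff 0. No gain.
Crew 3 (pledges 0, payoff 125): pledging 60 → total 220, payoff 65. No gain.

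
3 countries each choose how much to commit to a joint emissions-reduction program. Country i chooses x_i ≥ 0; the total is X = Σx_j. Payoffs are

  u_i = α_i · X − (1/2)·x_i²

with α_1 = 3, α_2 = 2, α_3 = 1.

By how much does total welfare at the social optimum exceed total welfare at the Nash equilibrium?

Country i's FOC: ∂u_i/∂x_i = α_i − x_i = 0, so x_i* = α_i.
NE contributions = (3, 2, 1); X = 6.
W^NE = (Σα)·X − ½Σα_i² = 6² − ½·14 = 29.
Planner sets x_i = Σα_j = 6 for every i, so X^SO = 3·6 = 18.
W^SO = (Σα)·X^SO − ½·3·(Σα)² = (3/2)·6² = 54.
Deadweight loss = W^SO − W^NE = 25.

25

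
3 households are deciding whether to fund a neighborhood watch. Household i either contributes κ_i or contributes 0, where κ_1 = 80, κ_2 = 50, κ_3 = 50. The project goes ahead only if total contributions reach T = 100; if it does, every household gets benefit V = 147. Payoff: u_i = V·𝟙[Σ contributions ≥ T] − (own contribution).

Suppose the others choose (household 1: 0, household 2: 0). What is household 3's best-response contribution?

Others' total = 0. Even contributing 50 gives 50 < 100: no benefit either way.
Best response: 0.

0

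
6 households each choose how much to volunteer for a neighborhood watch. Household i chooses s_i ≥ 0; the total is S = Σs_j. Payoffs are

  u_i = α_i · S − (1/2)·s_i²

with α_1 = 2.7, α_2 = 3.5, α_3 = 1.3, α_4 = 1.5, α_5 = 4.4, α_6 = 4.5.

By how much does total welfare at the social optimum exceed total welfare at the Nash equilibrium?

672.365

Household i's FOC: ∂u_i/∂s_i = α_i − s_i = 0, so s_i* = α_i.
NE contributions = (2.7, 3.5, 1.3, 1.5, 4.4, 4.5); S = 17.9.
W^NE = (Σα)·S − ½Σα_i² = 17.9² − ½·63.09 = 288.865.
Planner sets s_i = Σα_j = 17.9 for every i, so S^SO = 6·17.9 = 107.4.
W^SO = (Σα)·S^SO − ½·6·(Σα)² = (6/2)·17.9² = 961.23.
Deadweight loss = W^SO − W^NE = 672.365.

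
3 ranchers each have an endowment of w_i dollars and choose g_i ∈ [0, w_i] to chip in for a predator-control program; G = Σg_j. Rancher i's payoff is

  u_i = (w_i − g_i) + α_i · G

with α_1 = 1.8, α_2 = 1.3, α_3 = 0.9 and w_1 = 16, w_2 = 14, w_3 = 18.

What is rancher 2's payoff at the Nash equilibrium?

∂u_i/∂g_i = α_i − 1, so rancher i contributes w_i if α_i > 1, else 0.
α_i > 1 for i ∈ {1, 2}; NE contributions (16, 14, 0), G = 30.
u_2 = (14 − 14) + 1.3·30 = 39.

39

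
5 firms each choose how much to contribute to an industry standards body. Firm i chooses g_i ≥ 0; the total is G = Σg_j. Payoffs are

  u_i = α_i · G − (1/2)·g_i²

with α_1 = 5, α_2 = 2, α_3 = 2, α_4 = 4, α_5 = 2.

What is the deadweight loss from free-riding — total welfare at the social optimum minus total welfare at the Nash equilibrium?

364

Firm i's FOC: ∂u_i/∂g_i = α_i − g_i = 0, so g_i* = α_i.
NE contributions = (5, 2, 2, 4, 2); G = 15.
W^NE = (Σα)·G − ½Σα_i² = 15² − ½·53 = 198.5.
Planner sets g_i = Σα_j = 15 for every i, so G^SO = 5·15 = 75.
W^SO = (Σα)·G^SO − ½·5·(Σα)² = (5/2)·15² = 562.5.
Deadweight loss = W^SO − W^NE = 364.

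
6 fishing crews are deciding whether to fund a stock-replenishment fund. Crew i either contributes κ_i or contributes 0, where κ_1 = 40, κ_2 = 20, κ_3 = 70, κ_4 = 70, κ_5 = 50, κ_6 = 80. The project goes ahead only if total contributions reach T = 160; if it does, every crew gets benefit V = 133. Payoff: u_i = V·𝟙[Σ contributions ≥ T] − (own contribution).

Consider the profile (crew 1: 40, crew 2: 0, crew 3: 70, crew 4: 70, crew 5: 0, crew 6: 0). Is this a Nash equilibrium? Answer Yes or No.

Total = 180 ≥ 160: provided.
Crew 1 (pledges 40, payoff 93): dropping to 0 → total 140, payoff 0. No gain.
Crew 2 (pledges 0, payoff 133): pledging 20 → total 200, payoff 113. No gain.
Crew 3 (pledges 70, payoff 63): dropping to 0 → total 110, payoff 0. No gain.
Crew 4 (pledges 70, payoff 63): dropping to 0 → total 110, payoff 0. No gain.
Crew 5 (pledges 0, payoff 133): pledging 50 → total 230, payoff 83. No gain.
Crew 6 (pledges 0, payoff 133): pledging 80 → total 260, payoff 53. No gain.

Yes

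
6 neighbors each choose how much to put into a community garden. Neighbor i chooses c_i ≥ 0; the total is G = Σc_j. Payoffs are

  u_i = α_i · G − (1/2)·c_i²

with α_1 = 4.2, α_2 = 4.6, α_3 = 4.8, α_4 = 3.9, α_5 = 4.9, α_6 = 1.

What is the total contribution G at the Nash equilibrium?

Neighbor i's FOC: ∂u_i/∂c_i = α_i − c_i = 0, so c_i* = α_i.
NE contributions = (4.2, 4.6, 4.8, 3.9, 4.9, 1); G = 23.4.

23.4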